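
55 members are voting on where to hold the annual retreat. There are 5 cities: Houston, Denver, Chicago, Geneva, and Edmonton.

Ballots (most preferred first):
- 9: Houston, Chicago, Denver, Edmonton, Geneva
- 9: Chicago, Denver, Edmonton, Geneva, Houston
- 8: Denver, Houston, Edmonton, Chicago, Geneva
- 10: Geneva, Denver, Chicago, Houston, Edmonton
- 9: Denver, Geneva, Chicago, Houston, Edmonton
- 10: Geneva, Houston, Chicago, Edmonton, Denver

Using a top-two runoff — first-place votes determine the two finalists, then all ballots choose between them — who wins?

Round 1 first-place votes: Houston 9, Denver 17, Chicago 9, Geneva 20, Edmonton 0. Geneva and Denver advance.
Runoff: Geneva is ranked above Denver on 20 ballots, Denver above Geneva on 35.

Denver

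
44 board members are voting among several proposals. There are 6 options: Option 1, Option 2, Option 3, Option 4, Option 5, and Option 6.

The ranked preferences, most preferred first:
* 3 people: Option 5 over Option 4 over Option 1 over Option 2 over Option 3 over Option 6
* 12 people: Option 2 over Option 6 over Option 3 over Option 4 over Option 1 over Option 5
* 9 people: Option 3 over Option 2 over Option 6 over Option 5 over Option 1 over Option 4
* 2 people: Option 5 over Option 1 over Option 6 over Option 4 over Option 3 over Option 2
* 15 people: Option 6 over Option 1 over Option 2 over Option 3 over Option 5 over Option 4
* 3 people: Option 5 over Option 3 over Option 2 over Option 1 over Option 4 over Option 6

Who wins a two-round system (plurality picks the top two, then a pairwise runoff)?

Round 1 first-place votes: Option 1 0, Option 2 12, Option 3 9, Option 4 0, Option 5 8, Option 6 15. Option 6 and Option 2 advance.
Runoff: Option 6 is ranked above Option 2 on 17 ballots, Option 2 above Option 6 on 27.

Option 2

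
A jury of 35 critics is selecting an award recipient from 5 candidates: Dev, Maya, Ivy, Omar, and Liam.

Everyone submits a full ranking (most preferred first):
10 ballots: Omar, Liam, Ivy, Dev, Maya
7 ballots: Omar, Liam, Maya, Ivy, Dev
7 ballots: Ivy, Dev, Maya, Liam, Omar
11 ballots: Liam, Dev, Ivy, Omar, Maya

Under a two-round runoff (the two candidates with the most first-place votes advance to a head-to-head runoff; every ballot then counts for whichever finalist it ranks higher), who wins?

Liam

Round 1 first-place votes: Dev 0, Maya 0, Ivy 7, Omar 17, Liam 11. Omar and Liam advance.
Runoff: Omar is ranked above Liam on 17 ballots, Liam above Omar on 18.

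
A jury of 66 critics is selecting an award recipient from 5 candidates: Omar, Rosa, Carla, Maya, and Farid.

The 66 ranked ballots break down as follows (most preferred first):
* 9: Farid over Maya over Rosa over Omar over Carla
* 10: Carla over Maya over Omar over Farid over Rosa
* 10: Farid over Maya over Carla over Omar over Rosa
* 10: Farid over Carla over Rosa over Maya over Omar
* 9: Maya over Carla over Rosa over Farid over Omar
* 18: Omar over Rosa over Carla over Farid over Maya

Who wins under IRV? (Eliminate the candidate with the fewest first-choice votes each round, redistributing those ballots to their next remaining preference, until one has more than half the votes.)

Round 1: Omar 18, Rosa 0, Carla 10, Maya 9, Farid 29. Rosa eliminated.
Round 2: Omar 18, Carla 10, Maya 9, Farid 29. Maya eliminated.
Round 3: Omar 18, Carla 19, Farid 29. Omar eliminated.
Round 4: Carla 37, Farid 29. Carla has a majority (≥34).

Carla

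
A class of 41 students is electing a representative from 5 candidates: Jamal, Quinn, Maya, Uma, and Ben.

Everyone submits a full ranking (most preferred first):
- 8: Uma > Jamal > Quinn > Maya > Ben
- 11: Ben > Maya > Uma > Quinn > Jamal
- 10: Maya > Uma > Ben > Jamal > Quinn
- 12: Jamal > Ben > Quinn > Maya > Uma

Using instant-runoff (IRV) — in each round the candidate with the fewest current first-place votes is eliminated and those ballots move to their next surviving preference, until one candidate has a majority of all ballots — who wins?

Round 1: Jamal 12, Quinn 0, Maya 10, Uma 8, Ben 11. Quinn eliminated.
Round 2: Jamal 12, Maya 10, Uma 8, Ben 11. Uma eliminated.
Round 3: Jamal 20, Maya 10, Ben 11. Maya eliminated.
Round 4: Jamal 20, Ben 21. Ben has a majority (≥21).

Ben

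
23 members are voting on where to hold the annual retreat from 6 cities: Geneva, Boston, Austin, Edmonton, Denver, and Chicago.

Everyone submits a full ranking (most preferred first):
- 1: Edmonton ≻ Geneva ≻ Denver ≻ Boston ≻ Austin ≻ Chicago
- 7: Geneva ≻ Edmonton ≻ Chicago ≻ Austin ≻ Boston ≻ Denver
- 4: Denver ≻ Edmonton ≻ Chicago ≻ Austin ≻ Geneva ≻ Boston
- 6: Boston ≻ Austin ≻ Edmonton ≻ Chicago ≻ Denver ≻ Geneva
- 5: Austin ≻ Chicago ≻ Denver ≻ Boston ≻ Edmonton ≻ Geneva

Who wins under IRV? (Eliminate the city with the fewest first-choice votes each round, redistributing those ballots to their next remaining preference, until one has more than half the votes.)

Austin

Round 1: Geneva 7, Boston 6, Austin 5, Edmonton 1, Denver 4, Chicago 0. Chicago eliminated.
Round 2: Geneva 7, Boston 6, Austin 5, Edmonton 1, Denver 4. Edmonton eliminated.
Round 3: Geneva 8, Boston 6, Austin 5, Denver 4. Denver eliminated.
Round 4: Geneva 8, Boston 6, Austin 9. Boston eliminated.
Round 5: Geneva 8, Austin 15. Austin has a majority (≥12).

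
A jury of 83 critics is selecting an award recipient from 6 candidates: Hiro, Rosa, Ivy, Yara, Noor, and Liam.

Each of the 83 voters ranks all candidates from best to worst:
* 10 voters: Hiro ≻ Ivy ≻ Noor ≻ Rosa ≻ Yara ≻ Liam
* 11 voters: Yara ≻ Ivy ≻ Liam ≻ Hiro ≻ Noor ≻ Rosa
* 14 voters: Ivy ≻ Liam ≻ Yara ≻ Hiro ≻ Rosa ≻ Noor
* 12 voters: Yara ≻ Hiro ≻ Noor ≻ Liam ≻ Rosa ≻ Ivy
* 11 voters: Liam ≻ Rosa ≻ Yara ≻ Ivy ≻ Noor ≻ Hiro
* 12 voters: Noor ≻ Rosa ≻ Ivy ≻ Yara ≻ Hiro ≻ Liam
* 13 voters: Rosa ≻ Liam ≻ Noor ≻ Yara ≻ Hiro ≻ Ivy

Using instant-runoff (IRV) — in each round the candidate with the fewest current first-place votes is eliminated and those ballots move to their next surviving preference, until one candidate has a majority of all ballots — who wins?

Rosa

Round 1: Hiro 10, Rosa 13, Ivy 14, Yara 23, Noor 12, Liam 11. Hiro eliminated.
Round 2: Rosa 13, Ivy 24, Yara 23, Noor 12, Liam 11. Liam eliminated.
Round 3: Rosa 24, Ivy 24, Yara 23, Noor 12. Noor eliminated.
Round 4: Rosa 36, Ivy 24, Yara 23. Yara eliminated.
Round 5: Rosa 48, Ivy 35. Rosa has a majority (≥42).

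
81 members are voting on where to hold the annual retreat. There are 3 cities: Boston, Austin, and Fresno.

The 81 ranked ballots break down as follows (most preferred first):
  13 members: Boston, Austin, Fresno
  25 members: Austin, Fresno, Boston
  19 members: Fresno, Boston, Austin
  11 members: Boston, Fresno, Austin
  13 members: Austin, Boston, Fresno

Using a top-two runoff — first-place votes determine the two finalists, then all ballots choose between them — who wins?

Round 1 first-place votes: Boston 24, Austin 38, Fresno 19. Austin and Boston advance.
Runoff: Austin is ranked above Boston on 38 ballots, Boston above Austin on 43.

Boston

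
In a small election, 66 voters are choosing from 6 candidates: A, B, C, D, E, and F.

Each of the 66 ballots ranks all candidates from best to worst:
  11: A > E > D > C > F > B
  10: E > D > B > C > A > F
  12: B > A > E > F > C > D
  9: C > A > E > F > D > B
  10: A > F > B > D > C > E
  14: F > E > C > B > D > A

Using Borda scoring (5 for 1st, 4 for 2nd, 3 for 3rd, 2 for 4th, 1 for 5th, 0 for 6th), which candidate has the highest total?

E

A: 11×5 + 10×1 + 12×4 + 9×4 + 10×5 + 14×0 = 199
B: 11×0 + 10×3 + 12×5 + 9×0 + 10×3 + 14×2 = 148
C: 11×2 + 10×2 + 12×1 + 9×5 + 10×1 + 14×3 = 151
D: 11×3 + 10×4 + 12×0 + 9×1 + 10×2 + 14×1 = 116
E: 11×4 + 10×5 + 12×3 + 9×3 + 10×0 + 14×4 = 213
F: 11×1 + 10×0 + 12×2 + 9×2 + 10×4 + 14×5 = 163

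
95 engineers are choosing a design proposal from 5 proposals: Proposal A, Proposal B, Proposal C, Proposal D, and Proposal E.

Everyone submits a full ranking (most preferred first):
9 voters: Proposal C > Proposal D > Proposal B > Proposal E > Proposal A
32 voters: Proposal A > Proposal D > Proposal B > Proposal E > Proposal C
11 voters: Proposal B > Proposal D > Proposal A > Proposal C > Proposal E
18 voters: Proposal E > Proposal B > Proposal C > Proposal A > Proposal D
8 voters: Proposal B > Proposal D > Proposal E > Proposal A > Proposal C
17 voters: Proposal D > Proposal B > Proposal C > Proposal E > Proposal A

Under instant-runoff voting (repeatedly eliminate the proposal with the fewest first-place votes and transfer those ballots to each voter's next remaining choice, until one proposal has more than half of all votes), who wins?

Round 1: Proposal A 32, Proposal B 19, Proposal C 9, Proposal D 17, Proposal E 18. Proposal C eliminated.
Round 2: Proposal A 32, Proposal B 19, Proposal D 26, Proposal E 18. Proposal E eliminated.
Round 3: Proposal A 32, Proposal B 37, Proposal D 26. Proposal D eliminated.
Round 4: Proposal A 32, Proposal B 63. Proposal B has a majority (≥48).

Proposal B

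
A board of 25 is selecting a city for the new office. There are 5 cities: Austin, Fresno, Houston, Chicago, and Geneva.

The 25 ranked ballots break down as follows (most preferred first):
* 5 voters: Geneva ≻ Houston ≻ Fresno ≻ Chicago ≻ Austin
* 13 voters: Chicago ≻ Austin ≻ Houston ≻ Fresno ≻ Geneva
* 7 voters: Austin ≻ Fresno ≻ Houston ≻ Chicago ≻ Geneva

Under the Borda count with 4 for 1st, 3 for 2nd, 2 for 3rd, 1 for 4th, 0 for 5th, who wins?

Austin: 5×0 + 13×3 + 7×4 = 67
Fresno: 5×2 + 13×1 + 7×3 = 44
Houston: 5×3 + 13×2 + 7×2 = 55
Chicago: 5×1 + 13×4 + 7×1 = 64
Geneva: 5×4 + 13×0 + 7×0 = 20

Austin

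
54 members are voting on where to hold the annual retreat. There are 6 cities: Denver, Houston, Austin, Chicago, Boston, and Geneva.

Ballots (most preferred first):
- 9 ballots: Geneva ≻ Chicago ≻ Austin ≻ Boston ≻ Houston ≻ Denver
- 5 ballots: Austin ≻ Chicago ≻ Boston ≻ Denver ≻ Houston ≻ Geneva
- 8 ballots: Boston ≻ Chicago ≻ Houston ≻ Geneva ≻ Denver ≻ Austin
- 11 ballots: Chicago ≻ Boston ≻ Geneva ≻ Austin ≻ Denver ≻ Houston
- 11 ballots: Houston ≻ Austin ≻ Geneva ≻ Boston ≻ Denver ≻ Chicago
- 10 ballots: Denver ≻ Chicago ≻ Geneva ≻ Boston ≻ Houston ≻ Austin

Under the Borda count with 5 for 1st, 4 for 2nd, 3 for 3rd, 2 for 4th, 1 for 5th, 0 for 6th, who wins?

Chicago

Denver: 9×0 + 5×2 + 8×1 + 11×1 + 11×1 + 10×5 = 90
Houston: 9×1 + 5×1 + 8×3 + 11×0 + 11×5 + 10×1 = 103
Austin: 9×3 + 5×5 + 8×0 + 11×2 + 11×4 + 10×0 = 118
Chicago: 9×4 + 5×4 + 8×4 + 11×5 + 11×0 + 10×4 = 183
Boston: 9×2 + 5×3 + 8×5 + 11×4 + 11×2 + 10×2 = 159
Geneva: 9×5 + 5×0 + 8×2 + 11×3 + 11×3 + 10×3 = 157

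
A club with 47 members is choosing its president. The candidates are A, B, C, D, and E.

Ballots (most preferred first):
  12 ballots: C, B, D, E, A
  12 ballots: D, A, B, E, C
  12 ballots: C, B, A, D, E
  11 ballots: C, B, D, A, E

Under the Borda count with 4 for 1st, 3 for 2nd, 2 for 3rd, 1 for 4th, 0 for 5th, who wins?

A: 12×0 + 12×3 + 12×2 + 11×1 = 71
B: 12×3 + 12×2 + 12×3 + 11×3 = 129
C: 12×4 + 12×0 + 12×4 + 11×4 = 140
D: 12×2 + 12×4 + 12×1 + 11×2 = 106
E: 12×1 + 12×1 + 12×0 + 11×0 = 24

C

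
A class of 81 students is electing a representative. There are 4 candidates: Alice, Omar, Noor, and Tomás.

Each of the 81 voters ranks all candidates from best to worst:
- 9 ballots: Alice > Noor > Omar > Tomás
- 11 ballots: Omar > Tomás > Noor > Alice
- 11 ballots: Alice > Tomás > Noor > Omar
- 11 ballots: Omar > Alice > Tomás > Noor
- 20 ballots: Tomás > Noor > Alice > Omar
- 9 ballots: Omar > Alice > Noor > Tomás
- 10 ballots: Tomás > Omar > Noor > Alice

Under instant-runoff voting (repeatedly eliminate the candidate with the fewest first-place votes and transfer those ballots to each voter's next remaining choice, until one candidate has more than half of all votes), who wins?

Tomás

Round 1: Alice 20, Omar 31, Noor 0, Tomás 30. Noor eliminated.
Round 2: Alice 20, Omar 31, Tomás 30. Alice eliminated.
Round 3: Omar 40, Tomás 41. Tomás has a majority (≥41).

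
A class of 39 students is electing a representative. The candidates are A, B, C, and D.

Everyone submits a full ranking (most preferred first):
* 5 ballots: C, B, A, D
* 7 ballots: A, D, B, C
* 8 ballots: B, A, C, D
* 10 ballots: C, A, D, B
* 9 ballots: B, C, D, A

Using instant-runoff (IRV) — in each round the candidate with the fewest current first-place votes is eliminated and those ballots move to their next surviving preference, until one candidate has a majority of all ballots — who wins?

Round 1: A 7, B 17, C 15, D 0. D eliminated.
Round 2: A 7, B 17, C 15. A eliminated.
Round 3: B 24, C 15. B has a majority (≥20).

B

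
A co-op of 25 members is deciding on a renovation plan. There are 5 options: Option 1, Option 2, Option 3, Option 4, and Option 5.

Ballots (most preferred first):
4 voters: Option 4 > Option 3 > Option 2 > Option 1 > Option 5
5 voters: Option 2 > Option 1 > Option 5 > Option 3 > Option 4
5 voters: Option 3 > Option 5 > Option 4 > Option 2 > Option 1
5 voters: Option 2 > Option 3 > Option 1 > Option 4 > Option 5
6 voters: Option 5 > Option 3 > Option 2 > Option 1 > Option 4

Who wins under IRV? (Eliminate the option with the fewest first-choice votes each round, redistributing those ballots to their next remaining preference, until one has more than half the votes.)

Round 1: Option 1 0, Option 2 10, Option 3 5, Option 4 4, Option 5 6. Option 1 eliminated.
Round 2: Option 2 10, Option 3 5, Option 4 4, Option 5 6. Option 4 eliminated.
Round 3: Option 2 10, Option 3 9, Option 5 6. Option 5 eliminated.
Round 4: Option 2 10, Option 3 15. Option 3 has a majority (≥13).

Option 3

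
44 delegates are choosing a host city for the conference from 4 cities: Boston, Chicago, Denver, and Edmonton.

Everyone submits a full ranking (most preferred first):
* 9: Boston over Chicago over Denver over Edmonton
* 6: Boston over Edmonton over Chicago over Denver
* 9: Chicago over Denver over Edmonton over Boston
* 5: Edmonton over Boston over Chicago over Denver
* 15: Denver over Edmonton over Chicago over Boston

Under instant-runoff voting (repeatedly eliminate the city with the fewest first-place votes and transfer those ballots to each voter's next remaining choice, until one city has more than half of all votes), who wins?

Round 1: Boston 15, Chicago 9, Denver 15, Edmonton 5. Edmonton eliminated.
Round 2: Boston 20, Chicago 9, Denver 15. Chicago eliminated.
Round 3: Boston 20, Denver 24. Denver has a majority (≥23).

Denver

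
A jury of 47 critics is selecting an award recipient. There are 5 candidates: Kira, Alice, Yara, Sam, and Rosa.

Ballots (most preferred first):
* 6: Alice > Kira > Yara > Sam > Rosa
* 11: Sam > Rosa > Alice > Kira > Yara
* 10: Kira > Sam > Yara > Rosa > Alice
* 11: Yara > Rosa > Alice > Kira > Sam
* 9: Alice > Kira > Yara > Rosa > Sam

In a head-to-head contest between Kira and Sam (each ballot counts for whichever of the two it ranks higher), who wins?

Kira

Kira is ranked above Sam on 36 ballots; Sam above Kira on 11.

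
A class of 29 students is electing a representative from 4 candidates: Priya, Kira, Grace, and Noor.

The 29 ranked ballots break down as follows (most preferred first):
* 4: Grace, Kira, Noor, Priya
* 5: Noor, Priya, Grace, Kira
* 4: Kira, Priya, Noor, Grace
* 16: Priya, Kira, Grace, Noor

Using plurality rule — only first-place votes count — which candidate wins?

Priya

First-place votes: Priya 16, Kira 4, Grace 4, Noor 5.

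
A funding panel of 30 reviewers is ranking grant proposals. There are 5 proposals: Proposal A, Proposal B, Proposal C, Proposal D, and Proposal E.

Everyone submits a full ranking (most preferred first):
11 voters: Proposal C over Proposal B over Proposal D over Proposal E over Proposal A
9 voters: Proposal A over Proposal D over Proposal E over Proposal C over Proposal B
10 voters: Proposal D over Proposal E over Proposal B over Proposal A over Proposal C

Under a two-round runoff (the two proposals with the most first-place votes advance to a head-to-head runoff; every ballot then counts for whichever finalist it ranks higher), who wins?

Round 1 first-place votes: Proposal A 9, Proposal B 0, Proposal C 11, Proposal D 10, Proposal E 0. Proposal C and Proposal D advance.
Runoff: Proposal C is ranked above Proposal D on 11 ballots, Proposal D above Proposal C on 19.

Proposal D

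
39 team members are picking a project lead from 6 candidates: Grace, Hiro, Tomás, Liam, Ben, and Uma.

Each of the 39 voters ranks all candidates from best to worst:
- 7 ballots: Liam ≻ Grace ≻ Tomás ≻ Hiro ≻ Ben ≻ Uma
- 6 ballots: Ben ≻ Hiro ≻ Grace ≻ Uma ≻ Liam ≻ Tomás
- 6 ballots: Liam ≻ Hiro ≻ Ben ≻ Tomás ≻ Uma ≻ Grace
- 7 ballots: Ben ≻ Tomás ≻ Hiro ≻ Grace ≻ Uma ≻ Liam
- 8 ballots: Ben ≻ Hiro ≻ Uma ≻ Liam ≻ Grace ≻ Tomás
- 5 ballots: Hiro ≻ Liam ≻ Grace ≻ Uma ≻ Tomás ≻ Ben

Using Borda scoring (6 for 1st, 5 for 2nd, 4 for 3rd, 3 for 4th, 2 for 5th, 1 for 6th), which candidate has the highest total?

Hiro

Grace: 7×5 + 6×4 + 6×1 + 7×3 + 8×2 + 5×4 = 122
Hiro: 7×3 + 6×5 + 6×5 + 7×4 + 8×5 + 5×6 = 179
Tomás: 7×4 + 6×1 + 6×3 + 7×5 + 8×1 + 5×2 = 105
Liam: 7×6 + 6×2 + 6×6 + 7×1 + 8×3 + 5×5 = 146
Ben: 7×2 + 6×6 + 6×4 + 7×6 + 8×6 + 5×1 = 169
Uma: 7×1 + 6×3 + 6×2 + 7×2 + 8×4 + 5×3 = 98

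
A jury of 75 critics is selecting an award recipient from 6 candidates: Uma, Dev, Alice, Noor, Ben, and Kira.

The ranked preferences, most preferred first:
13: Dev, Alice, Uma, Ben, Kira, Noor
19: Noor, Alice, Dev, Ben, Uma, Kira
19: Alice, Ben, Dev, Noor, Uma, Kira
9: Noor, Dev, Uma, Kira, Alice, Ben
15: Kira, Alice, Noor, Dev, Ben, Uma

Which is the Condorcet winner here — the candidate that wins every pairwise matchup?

Alice

Alice vs Uma: 66–9
Alice vs Dev: 53–22
Alice vs Noor: 47–28
Alice vs Ben: 75–0
Alice vs Kira: 51–24
Alice beats every other candidate.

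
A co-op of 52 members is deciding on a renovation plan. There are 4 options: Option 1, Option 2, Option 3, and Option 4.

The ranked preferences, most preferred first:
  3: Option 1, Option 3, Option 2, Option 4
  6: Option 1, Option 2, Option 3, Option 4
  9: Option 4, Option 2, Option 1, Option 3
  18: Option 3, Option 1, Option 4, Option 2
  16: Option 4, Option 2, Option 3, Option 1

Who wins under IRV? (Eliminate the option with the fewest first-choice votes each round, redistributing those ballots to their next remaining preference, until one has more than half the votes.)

Round 1: Option 1 9, Option 2 0, Option 3 18, Option 4 25. Option 2 eliminated.
Round 2: Option 1 9, Option 3 18, Option 4 25. Option 1 eliminated.
Round 3: Option 3 27, Option 4 25. Option 3 has a majority (≥27).

Option 3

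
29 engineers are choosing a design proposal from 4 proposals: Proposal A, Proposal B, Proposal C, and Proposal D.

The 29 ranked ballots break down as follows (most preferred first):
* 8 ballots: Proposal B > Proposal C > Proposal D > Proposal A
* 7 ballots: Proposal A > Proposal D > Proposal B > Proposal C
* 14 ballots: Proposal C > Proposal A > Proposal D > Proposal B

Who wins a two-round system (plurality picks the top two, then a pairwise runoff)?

Round 1 first-place votes: Proposal A 7, Proposal B 8, Proposal C 14, Proposal D 0. Proposal C and Proposal B advance.
Runoff: Proposal C is ranked above Proposal B on 14 ballots, Proposal B above Proposal C on 15.

Proposal B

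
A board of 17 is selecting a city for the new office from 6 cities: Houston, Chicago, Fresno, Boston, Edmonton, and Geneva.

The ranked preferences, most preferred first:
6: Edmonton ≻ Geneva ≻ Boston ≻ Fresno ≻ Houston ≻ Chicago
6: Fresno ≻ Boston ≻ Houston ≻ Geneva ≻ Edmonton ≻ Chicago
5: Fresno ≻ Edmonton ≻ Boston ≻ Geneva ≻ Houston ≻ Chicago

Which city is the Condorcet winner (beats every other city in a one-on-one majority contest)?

Fresno

Fresno vs Houston: 17–0
Fresno vs Chicago: 17–0
Fresno vs Boston: 11–6
Fresno vs Edmonton: 11–6
Fresno vs Geneva: 11–6
Fresno beats every other city.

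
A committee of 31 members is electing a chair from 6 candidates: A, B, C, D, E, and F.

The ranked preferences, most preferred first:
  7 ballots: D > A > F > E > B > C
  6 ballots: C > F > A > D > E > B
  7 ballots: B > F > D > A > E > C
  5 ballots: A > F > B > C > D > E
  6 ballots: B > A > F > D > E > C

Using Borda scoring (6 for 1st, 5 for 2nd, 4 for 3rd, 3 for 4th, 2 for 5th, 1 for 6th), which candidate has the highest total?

F

A: 7×5 + 6×4 + 7×3 + 5×6 + 6×5 = 140
B: 7×2 + 6×1 + 7×6 + 5×4 + 6×6 = 118
C: 7×1 + 6×6 + 7×1 + 5×3 + 6×1 = 71
D: 7×6 + 6×3 + 7×4 + 5×2 + 6×3 = 116
E: 7×3 + 6×2 + 7×2 + 5×1 + 6×2 = 64
F: 7×4 + 6×5 + 7×5 + 5×5 + 6×4 = 142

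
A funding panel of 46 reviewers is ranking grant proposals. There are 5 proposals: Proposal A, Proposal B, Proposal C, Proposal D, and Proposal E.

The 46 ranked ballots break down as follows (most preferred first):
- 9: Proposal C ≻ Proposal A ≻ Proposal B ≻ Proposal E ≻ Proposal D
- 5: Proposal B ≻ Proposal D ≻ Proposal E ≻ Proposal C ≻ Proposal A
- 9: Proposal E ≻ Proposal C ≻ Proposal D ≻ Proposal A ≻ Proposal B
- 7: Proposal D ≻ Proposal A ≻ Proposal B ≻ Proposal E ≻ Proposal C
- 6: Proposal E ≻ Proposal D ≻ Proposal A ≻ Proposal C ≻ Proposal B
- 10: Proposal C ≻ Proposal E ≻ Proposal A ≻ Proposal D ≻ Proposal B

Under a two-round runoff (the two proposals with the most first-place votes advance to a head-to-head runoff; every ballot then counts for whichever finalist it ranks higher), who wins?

Round 1 first-place votes: Proposal A 0, Proposal B 5, Proposal C 19, Proposal D 7, Proposal E 15. Proposal C and Proposal E advance.
Runoff: Proposal C is ranked above Proposal E on 19 ballots, Proposal E above Proposal C on 27.

Proposal E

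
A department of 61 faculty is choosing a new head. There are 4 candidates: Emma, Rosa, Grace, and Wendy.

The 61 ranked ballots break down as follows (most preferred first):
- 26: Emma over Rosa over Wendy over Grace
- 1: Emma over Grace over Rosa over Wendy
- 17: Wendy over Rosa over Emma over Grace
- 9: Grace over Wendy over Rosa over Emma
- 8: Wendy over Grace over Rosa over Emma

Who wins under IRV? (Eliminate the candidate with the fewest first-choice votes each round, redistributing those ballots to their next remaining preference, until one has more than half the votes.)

Round 1: Emma 27, Rosa 0, Grace 9, Wendy 25. Rosa eliminated.
Round 2: Emma 27, Grace 9, Wendy 25. Grace eliminated.
Round 3: Emma 27, Wendy 34. Wendy has a majority (≥31).

Wendy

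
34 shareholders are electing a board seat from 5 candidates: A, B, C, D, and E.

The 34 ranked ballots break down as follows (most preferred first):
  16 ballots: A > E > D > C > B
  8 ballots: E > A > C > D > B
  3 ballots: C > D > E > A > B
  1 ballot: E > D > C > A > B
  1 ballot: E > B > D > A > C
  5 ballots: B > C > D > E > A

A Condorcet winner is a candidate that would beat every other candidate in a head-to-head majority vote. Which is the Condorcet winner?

E vs A: 18–16
E vs B: 29–5
E vs C: 26–8
E vs D: 26–8
E beats every other candidate.

E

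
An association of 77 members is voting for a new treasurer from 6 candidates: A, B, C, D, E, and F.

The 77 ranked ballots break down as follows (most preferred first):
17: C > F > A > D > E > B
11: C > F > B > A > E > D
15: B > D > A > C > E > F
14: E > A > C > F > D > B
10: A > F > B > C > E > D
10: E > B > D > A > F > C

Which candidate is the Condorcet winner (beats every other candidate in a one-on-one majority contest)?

A

A vs B: 41–36
A vs C: 49–28
A vs D: 52–25
A vs E: 53–24
A vs F: 49–28
A beats every other candidate.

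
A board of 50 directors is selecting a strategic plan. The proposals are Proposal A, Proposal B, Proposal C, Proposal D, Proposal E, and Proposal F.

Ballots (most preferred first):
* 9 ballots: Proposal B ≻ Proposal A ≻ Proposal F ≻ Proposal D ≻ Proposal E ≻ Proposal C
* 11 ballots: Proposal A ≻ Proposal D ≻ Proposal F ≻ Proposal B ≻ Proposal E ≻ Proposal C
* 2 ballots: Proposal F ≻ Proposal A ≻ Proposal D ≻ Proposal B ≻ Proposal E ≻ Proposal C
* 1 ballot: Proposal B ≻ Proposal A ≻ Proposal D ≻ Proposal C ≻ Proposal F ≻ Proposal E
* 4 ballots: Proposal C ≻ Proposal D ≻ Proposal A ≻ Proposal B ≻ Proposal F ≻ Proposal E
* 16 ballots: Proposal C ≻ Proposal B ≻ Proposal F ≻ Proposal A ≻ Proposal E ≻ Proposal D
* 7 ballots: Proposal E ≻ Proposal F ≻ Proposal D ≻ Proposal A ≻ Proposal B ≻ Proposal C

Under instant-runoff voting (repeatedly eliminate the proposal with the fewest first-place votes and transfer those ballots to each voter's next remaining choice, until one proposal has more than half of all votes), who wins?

Proposal A

Round 1: Proposal A 11, Proposal B 10, Proposal C 20, Proposal D 0, Proposal E 7, Proposal F 2. Proposal D eliminated.
Round 2: Proposal A 11, Proposal B 10, Proposal C 20, Proposal E 7, Proposal F 2. Proposal F eliminated.
Round 3: Proposal A 13, Proposal B 10, Proposal C 20, Proposal E 7. Proposal E eliminated.
Round 4: Proposal A 20, Proposal B 10, Proposal C 20. Proposal B eliminated.
Round 5: Proposal A 30, Proposal C 20. Proposal A has a majority (≥26).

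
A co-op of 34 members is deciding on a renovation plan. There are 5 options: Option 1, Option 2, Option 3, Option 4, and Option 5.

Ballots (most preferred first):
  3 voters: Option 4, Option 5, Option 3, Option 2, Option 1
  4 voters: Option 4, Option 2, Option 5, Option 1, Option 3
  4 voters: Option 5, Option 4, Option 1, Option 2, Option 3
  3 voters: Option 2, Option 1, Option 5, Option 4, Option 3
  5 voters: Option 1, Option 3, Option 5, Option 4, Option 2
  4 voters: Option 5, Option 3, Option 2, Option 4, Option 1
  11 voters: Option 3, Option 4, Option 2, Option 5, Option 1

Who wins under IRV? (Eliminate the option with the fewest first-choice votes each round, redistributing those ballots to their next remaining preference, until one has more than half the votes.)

Option 5

Round 1: Option 1 5, Option 2 3, Option 3 11, Option 4 7, Option 5 8. Option 2 eliminated.
Round 2: Option 1 8, Option 3 11, Option 4 7, Option 5 8. Option 4 eliminated.
Round 3: Option 1 8, Option 3 11, Option 5 15. Option 1 eliminated.
Round 4: Option 3 16, Option 5 18. Option 5 has a majority (≥18).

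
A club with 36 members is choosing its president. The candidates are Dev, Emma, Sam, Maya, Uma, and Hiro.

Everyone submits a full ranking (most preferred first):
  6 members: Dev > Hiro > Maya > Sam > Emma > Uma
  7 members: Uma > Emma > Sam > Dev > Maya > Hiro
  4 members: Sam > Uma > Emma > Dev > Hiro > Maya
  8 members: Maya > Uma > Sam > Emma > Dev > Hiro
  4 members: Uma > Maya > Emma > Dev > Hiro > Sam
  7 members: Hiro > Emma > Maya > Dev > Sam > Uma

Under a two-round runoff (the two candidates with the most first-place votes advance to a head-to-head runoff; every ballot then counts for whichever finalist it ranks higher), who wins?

Maya

Round 1 first-place votes: Dev 6, Emma 0, Sam 4, Maya 8, Uma 11, Hiro 7. Uma and Maya advance.
Runoff: Uma is ranked above Maya on 15 ballots, Maya above Uma on 21.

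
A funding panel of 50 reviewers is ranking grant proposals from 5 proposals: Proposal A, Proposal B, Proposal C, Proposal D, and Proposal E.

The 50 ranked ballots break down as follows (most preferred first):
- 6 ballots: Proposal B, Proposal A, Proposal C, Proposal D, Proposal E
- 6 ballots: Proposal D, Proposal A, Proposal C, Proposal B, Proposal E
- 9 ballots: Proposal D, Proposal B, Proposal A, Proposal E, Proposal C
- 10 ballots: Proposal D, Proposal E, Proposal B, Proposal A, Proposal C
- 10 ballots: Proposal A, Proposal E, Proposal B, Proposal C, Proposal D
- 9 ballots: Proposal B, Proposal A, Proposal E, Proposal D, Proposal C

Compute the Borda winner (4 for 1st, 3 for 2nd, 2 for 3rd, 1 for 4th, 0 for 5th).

Proposal A: 6×3 + 6×3 + 9×2 + 10×1 + 10×4 + 9×3 = 131
Proposal B: 6×4 + 6×1 + 9×3 + 10×2 + 10×2 + 9×4 = 133
Proposal C: 6×2 + 6×2 + 9×0 + 10×0 + 10×1 + 9×0 = 34
Proposal D: 6×1 + 6×4 + 9×4 + 10×4 + 10×0 + 9×1 = 115
Proposal E: 6×0 + 6×0 + 9×1 + 10×3 + 10×3 + 9×2 = 87

Proposal B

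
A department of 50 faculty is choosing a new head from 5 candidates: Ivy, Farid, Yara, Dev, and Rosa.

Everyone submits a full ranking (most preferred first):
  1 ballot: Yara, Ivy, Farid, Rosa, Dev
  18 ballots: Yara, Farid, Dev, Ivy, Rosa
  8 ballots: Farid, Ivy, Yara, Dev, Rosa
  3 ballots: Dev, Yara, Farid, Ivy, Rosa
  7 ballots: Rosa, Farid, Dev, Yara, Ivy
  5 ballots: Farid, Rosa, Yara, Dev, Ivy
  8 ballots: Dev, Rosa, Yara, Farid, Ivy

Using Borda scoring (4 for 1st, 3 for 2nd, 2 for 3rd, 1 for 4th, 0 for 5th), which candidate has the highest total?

Ivy: 1×3 + 18×1 + 8×3 + 3×1 + 7×0 + 5×0 + 8×0 = 48
Farid: 1×2 + 18×3 + 8×4 + 3×2 + 7×3 + 5×4 + 8×1 = 143
Yara: 1×4 + 18×4 + 8×2 + 3×3 + 7×1 + 5×2 + 8×2 = 134
Dev: 1×0 + 18×2 + 8×1 + 3×4 + 7×2 + 5×1 + 8×4 = 107
Rosa: 1×1 + 18×0 + 8×0 + 3×0 + 7×4 + 5×3 + 8×3 = 68

Farid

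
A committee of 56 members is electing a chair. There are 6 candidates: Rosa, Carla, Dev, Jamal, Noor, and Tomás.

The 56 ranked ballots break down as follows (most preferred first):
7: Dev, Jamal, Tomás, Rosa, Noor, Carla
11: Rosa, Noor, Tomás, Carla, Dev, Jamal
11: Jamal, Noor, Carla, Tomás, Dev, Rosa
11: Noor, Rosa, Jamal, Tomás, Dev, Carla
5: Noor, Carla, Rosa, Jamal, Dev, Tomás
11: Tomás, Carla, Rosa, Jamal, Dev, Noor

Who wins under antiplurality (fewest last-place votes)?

Dev

Last-place votes: Rosa 11, Carla 18, Dev 0, Jamal 11, Noor 11, Tomás 5.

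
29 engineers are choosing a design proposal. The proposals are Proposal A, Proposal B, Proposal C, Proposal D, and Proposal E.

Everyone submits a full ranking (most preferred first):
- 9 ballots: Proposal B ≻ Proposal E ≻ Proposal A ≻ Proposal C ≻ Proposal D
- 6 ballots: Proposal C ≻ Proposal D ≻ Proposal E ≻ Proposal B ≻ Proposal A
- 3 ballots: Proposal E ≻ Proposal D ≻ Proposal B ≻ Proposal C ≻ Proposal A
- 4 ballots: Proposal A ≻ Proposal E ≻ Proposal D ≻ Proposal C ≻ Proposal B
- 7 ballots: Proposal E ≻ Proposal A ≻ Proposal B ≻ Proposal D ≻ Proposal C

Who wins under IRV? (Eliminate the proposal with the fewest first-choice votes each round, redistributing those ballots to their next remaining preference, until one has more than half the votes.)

Round 1: Proposal A 4, Proposal B 9, Proposal C 6, Proposal D 0, Proposal E 10. Proposal D eliminated.
Round 2: Proposal A 4, Proposal B 9, Proposal C 6, Proposal E 10. Proposal A eliminated.
Round 3: Proposal B 9, Proposal C 6, Proposal E 14. Proposal C eliminated.
Round 4: Proposal B 9, Proposal E 20. Proposal E has a majority (≥15).

Proposal E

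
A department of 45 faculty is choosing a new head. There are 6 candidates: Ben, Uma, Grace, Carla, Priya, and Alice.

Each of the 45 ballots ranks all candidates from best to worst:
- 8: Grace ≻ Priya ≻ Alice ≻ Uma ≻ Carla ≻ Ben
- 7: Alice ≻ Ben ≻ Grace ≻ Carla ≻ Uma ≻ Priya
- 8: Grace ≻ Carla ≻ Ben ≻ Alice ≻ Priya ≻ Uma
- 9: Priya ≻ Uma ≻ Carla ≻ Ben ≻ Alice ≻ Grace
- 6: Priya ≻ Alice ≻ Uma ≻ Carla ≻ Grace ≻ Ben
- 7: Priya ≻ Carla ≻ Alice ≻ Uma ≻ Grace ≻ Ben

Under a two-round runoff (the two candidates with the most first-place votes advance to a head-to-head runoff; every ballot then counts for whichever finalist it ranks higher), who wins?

Round 1 first-place votes: Ben 0, Uma 0, Grace 16, Carla 0, Priya 22, Alice 7. Priya and Grace advance.
Runoff: Priya is ranked above Grace on 22 ballots, Grace above Priya on 23.

Grace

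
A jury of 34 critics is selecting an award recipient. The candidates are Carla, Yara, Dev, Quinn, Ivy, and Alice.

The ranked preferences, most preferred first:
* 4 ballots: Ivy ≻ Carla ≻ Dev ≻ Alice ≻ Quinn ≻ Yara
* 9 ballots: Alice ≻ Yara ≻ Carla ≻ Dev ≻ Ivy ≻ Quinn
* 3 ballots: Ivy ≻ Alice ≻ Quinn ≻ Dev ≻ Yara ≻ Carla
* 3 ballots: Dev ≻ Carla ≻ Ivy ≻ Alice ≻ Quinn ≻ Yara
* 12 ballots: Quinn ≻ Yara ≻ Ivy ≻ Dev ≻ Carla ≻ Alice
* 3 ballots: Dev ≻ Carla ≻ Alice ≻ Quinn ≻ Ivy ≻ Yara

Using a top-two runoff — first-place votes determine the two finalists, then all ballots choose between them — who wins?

Round 1 first-place votes: Carla 0, Yara 0, Dev 6, Quinn 12, Ivy 7, Alice 9. Quinn and Alice advance.
Runoff: Quinn is ranked above Alice on 12 ballots, Alice above Quinn on 22.

Alice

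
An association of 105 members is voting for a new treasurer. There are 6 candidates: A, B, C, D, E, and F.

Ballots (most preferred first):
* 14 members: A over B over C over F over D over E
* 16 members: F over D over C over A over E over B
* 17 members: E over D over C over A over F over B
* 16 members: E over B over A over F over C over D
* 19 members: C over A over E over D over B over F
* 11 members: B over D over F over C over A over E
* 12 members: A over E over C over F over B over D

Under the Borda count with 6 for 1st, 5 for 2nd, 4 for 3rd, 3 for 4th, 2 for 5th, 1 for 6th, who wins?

A

A: 14×6 + 16×3 + 17×3 + 16×4 + 19×5 + 11×2 + 12×6 = 436
B: 14×5 + 16×1 + 17×1 + 16×5 + 19×2 + 11×6 + 12×2 = 311
C: 14×4 + 16×4 + 17×4 + 16×2 + 19×6 + 11×3 + 12×4 = 415
D: 14×2 + 16×5 + 17×5 + 16×1 + 19×3 + 11×5 + 12×1 = 333
E: 14×1 + 16×2 + 17×6 + 16×6 + 19×4 + 11×1 + 12×5 = 391
F: 14×3 + 16×6 + 17×2 + 16×3 + 19×1 + 11×4 + 12×3 = 319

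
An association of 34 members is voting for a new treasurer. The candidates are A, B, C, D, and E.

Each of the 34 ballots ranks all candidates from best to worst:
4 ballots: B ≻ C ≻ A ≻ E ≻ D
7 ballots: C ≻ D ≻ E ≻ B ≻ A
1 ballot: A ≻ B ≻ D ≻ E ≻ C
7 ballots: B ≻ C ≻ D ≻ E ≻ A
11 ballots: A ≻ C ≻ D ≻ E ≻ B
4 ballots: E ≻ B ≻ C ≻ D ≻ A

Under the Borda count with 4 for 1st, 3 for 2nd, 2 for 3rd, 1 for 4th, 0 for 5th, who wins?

A: 4×2 + 7×0 + 1×4 + 7×0 + 11×4 + 4×0 = 56
B: 4×4 + 7×1 + 1×3 + 7×4 + 11×0 + 4×3 = 66
C: 4×3 + 7×4 + 1×0 + 7×3 + 11×3 + 4×2 = 102
D: 4×0 + 7×3 + 1×2 + 7×2 + 11×2 + 4×1 = 63
E: 4×1 + 7×2 + 1×1 + 7×1 + 11×1 + 4×4 = 53

C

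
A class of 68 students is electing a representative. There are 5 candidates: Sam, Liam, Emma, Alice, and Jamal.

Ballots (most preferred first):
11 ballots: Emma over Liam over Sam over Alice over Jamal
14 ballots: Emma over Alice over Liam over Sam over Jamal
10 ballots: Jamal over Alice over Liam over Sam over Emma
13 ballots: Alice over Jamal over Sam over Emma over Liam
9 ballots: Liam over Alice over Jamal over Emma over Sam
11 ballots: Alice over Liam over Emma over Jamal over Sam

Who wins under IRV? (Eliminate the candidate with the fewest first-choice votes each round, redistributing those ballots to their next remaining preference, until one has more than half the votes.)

Round 1: Sam 0, Liam 9, Emma 25, Alice 24, Jamal 10. Sam eliminated.
Round 2: Liam 9, Emma 25, Alice 24, Jamal 10. Liam eliminated.
Round 3: Emma 25, Alice 33, Jamal 10. Jamal eliminated.
Round 4: Emma 25, Alice 43. Alice has a majority (≥35).

Alice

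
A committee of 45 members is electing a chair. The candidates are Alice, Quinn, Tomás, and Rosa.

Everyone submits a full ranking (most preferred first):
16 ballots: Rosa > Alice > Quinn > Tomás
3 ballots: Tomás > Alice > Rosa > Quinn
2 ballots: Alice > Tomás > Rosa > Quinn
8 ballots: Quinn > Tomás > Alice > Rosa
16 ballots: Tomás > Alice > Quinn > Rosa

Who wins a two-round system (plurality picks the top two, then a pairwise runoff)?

Tomás

Round 1 first-place votes: Alice 2, Quinn 8, Tomás 19, Rosa 16. Tomás and Rosa advance.
Runoff: Tomás is ranked above Rosa on 29 ballots, Rosa above Tomás on 16.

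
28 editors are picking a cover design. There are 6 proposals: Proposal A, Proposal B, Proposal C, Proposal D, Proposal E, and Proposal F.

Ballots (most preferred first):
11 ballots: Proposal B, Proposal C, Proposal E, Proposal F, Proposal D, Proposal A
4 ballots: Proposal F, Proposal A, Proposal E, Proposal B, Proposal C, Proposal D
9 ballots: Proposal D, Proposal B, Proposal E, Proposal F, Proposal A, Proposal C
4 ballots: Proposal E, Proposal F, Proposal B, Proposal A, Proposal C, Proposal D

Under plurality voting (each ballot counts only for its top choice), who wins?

Proposal B

First-place votes: Proposal A 0, Proposal B 11, Proposal C 0, Proposal D 9, Proposal E 4, Proposal F 4.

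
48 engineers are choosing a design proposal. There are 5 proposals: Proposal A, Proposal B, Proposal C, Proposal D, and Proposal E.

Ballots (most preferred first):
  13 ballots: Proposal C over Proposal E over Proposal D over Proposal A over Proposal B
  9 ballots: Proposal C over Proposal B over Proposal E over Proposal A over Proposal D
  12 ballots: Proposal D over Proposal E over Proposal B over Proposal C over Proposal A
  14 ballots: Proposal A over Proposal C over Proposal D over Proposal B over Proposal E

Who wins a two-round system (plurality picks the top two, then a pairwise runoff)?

Round 1 first-place votes: Proposal A 14, Proposal B 0, Proposal C 22, Proposal D 12, Proposal E 0. Proposal C and Proposal A advance.
Runoff: Proposal C is ranked above Proposal A on 34 ballots, Proposal A above Proposal C on 14.

Proposal C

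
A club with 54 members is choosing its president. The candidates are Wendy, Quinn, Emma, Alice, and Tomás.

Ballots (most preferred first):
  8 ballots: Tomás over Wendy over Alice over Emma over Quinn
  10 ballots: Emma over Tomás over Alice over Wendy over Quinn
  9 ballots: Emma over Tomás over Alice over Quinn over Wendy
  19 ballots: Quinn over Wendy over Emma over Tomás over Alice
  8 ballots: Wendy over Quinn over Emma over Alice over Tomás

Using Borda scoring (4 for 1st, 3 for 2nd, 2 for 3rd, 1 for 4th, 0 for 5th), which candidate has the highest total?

Emma

Wendy: 8×3 + 10×1 + 9×0 + 19×3 + 8×4 = 123
Quinn: 8×0 + 10×0 + 9×1 + 19×4 + 8×3 = 109
Emma: 8×1 + 10×4 + 9×4 + 19×2 + 8×2 = 138
Alice: 8×2 + 10×2 + 9×2 + 19×0 + 8×1 = 62
Tomás: 8×4 + 10×3 + 9×3 + 19×1 + 8×0 = 108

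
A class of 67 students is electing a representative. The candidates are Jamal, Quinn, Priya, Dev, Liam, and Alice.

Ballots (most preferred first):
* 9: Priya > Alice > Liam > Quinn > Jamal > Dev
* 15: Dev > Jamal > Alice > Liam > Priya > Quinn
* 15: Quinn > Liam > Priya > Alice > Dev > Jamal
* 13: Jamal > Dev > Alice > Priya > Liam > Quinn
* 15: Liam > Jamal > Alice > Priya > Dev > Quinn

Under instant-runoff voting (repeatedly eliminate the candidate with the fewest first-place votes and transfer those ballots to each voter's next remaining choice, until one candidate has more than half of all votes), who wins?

Liam

Round 1: Jamal 13, Quinn 15, Priya 9, Dev 15, Liam 15, Alice 0. Alice eliminated.
Round 2: Jamal 13, Quinn 15, Priya 9, Dev 15, Liam 15. Priya eliminated.
Round 3: Jamal 13, Quinn 15, Dev 15, Liam 24. Jamal eliminated.
Round 4: Quinn 15, Dev 28, Liam 24. Quinn eliminated.
Round 5: Dev 28, Liam 39. Liam has a majority (≥34).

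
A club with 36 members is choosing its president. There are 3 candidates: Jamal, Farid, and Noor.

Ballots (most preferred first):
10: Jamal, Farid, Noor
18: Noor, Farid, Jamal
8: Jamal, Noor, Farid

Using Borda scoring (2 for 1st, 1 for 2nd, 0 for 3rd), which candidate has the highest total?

Jamal: 10×2 + 18×0 + 8×2 = 36
Farid: 10×1 + 18×1 + 8×0 = 28
Noor: 10×0 + 18×2 + 8×1 = 44

Noor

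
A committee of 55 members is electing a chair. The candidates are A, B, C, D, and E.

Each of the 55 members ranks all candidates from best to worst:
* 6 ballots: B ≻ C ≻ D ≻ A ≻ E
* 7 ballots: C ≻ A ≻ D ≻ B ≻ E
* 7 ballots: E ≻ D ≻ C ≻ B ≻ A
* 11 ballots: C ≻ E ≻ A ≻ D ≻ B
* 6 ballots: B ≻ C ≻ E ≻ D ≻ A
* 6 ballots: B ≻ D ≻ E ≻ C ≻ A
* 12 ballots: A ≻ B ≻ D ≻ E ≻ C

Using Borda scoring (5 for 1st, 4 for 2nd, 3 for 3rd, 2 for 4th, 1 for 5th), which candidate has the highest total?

A: 6×2 + 7×4 + 7×1 + 11×3 + 6×1 + 6×1 + 12×5 = 152
B: 6×5 + 7×2 + 7×2 + 11×1 + 6×5 + 6×5 + 12×4 = 177
C: 6×4 + 7×5 + 7×3 + 11×5 + 6×4 + 6×2 + 12×1 = 183
D: 6×3 + 7×3 + 7×4 + 11×2 + 6×2 + 6×4 + 12×3 = 161
E: 6×1 + 7×1 + 7×5 + 11×4 + 6×3 + 6×3 + 12×2 = 152

C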